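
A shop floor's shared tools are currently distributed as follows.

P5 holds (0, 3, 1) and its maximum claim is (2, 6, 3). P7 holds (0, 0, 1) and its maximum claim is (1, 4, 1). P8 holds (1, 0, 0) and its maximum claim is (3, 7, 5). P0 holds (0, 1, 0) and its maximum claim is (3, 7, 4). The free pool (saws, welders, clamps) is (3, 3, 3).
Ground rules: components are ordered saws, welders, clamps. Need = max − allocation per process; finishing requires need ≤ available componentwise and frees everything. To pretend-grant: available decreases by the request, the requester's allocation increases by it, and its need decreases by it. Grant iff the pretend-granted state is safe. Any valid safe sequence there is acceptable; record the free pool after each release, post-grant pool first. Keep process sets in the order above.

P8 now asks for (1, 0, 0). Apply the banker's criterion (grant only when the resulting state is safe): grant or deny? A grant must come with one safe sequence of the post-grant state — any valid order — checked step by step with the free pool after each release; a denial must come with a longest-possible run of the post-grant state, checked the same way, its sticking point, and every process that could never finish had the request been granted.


DENY. Granting would leave the state unsafe.
Key observation: after P5, P7 the pool peaks at (2, 6, 5), and each blocked process is short somewhere: P8 on welders; P0 on saws.
After a pretend grant, a maximal execution: P5, P7 — then nothing else fits. Step-by-step check:
  pool = (2, 3, 3)
  P5: need (2, 3, 2) fits (2, 3, 3); releases (0, 3, 1), pool now (2, 6, 4)
  P7: need (1, 4, 0) fits (2, 6, 4); releases (0, 0, 1), pool now (2, 6, 5)
  blocked: P8 wants (1, 7, 5), pool (2, 6, 5) — not enough welders
  blocked: P0 wants (3, 6, 4), pool (2, 6, 5) — not enough saws
Processes that could never finish after the grant: P8 and P0.


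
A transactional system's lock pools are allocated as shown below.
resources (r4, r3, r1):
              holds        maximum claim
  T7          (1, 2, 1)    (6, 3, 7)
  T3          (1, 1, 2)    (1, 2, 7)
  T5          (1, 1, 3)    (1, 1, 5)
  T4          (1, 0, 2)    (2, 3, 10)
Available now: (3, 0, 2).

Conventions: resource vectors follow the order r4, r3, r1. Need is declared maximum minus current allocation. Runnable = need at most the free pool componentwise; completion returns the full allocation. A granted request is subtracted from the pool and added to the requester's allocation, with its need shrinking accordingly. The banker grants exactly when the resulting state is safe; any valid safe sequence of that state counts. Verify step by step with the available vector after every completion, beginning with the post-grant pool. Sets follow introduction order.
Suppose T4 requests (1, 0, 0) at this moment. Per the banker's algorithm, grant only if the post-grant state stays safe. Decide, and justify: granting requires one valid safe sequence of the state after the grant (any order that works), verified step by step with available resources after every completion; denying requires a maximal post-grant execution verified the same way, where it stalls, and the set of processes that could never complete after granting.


DENY — the pretend-granted state is unsafe.
Key observation: after T5, T3 the pool peaks at (4, 2, 7), and each blocked process is short somewhere: T7 on r4; T4 on r3, r1.
After a pretend grant, a maximal execution: T5, T3 — then nothing else fits. Verifying each step:
  pool = (2, 0, 2)
  T5 needs (0, 0, 2) <= (2, 0, 2) -> finishes; pool += (1, 1, 3) = (3, 1, 5)
  T3 needs (0, 1, 5) <= (3, 1, 5) -> finishes; pool += (1, 1, 2) = (4, 2, 7)
  T7 cannot run: need (5, 1, 6) vs free (4, 2, 7) (insufficient r4)
  T4 cannot run: need (0, 3, 8) vs free (4, 2, 7) (insufficient r3 and r1)
Post-grant, the permanently blocked set is T7 and T4.


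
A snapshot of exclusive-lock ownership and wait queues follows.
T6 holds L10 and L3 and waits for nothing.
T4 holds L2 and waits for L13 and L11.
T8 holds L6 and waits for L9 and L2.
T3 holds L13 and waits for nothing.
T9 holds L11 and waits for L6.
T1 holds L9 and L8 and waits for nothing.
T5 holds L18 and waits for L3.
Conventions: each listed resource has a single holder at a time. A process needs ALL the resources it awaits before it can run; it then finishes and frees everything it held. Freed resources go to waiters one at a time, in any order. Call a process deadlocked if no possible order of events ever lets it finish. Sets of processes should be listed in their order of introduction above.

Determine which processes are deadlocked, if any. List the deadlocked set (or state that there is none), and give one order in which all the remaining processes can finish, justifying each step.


Deadlocked: T4, T8 and T9.
Key observation: along T4 -> T9 -> T8 -> T4, each member waits on what the next one holds — a deadlock; no other process is dragged down with it.
The rest can finish in the order T1, T6, T3, T5.
Walking it through:
  run T1 (it waits on nothing); releases L9 and L8
  run T6 (it waits on nothing); releases L10 and L3
  run T3 (it waits on nothing); releases L13
  run T5 (all its waits — L3 — are resolved); releases L18


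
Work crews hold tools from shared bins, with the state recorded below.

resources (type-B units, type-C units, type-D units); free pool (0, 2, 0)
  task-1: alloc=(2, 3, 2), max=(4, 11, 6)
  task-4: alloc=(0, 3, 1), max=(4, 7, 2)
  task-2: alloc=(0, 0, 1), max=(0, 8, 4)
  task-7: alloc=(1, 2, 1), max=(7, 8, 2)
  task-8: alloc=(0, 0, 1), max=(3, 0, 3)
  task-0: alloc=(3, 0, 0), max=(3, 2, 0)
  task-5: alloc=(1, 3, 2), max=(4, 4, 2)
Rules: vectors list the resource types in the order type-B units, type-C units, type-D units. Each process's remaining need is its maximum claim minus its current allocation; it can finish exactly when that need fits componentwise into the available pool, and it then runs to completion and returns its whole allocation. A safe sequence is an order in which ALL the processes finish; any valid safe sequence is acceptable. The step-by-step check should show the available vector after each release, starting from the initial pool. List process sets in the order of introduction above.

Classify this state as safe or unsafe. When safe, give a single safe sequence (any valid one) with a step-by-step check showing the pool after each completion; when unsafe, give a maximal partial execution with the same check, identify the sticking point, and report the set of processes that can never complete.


The state is SAFE; one workable sequence: task-0, task-5, task-8, task-4, task-2, task-1, task-7.
Key observation: task-0 is the earliest step where a requested resource binds exactly: need (0, 2, 0), pool (0, 2, 0) at its turn.
Verifying each step:
  pool = (0, 2, 0)
  task-0: need (0, 2, 0) fits (0, 2, 0); releases (3, 0, 0), pool now (3, 2, 0)
  task-5: need (3, 1, 0) fits (3, 2, 0); releases (1, 3, 2), pool now (4, 5, 2)
  task-8: need (3, 0, 2) fits (4, 5, 2); releases (0, 0, 1), pool now (4, 5, 3)
  task-4: need (4, 4, 1) fits (4, 5, 3); releases (0, 3, 1), pool now (4, 8, 4)
  task-2: need (0, 8, 3) fits (4, 8, 4); releases (0, 0, 1), pool now (4, 8, 5)
  task-1: need (2, 8, 4) fits (4, 8, 5); releases (2, 3, 2), pool now (6, 11, 7)
  task-7: need (6, 6, 1) fits (6, 11, 7); releases (1, 2, 1), pool now (7, 13, 8)


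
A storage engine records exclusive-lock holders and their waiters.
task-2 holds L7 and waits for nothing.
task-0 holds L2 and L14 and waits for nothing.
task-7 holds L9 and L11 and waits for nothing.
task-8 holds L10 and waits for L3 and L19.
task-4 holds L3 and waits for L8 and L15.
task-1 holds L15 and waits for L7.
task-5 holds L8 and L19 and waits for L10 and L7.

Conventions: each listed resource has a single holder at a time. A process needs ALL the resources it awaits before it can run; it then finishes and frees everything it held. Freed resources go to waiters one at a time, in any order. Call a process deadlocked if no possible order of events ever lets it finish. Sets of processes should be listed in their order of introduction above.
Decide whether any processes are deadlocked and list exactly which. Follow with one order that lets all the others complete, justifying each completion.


Deadlocked: task-8, task-4 and task-5.
Key observation: task-8 -> task-4 -> task-5 -> task-8 is a circular wait — nothing in it can go first; no other process is dragged down with it.
The rest can finish in the order task-0, task-7, task-2, task-1.
Verifying each step:
  run task-0 (it waits on nothing); releases L2 and L14
  run task-7 (it waits on nothing); releases L9 and L11
  run task-2 (it waits on nothing); releases L7
  run task-1 (all its waits — L7 — are resolved); releases L15


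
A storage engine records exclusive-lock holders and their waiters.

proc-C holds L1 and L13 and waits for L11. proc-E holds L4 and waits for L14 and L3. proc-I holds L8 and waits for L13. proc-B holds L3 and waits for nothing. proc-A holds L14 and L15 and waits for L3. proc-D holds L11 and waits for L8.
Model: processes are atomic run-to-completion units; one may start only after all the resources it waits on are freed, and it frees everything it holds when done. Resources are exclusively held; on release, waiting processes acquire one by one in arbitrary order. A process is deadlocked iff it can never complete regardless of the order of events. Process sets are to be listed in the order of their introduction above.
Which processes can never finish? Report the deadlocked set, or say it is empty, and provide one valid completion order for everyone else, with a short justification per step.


Deadlocked set: proc-C, proc-I and proc-D.
Key observation: the waits loop around proc-C -> proc-D -> proc-I -> proc-C with no way out; no other process is dragged down with it.
A valid finishing order for the others: proc-B, proc-A, proc-E.
Check, step by step:
  run proc-B (it waits on nothing); releases L3
  run proc-A (all its waits — L3 — are resolved); releases L14 and L15
  run proc-E (all its waits — L14 and L3 — are resolved); releases L4


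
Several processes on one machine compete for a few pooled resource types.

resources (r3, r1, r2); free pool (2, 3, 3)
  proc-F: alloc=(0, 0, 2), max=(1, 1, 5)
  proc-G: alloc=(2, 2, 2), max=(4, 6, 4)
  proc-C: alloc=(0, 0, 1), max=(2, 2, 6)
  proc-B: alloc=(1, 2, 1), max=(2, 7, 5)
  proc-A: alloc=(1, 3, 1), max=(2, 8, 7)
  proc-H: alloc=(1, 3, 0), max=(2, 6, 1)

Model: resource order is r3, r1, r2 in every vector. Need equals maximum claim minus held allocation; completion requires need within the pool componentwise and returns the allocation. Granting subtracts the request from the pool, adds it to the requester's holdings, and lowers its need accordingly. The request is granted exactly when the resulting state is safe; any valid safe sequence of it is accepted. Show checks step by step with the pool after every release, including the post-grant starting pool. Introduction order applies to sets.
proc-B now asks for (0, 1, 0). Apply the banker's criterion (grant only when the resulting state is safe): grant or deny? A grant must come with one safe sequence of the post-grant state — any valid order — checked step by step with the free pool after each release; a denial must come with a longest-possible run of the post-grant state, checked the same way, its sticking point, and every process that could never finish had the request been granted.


DENY. Granting would leave the state unsafe.
Key observation: the wall is r1: completing proc-F, proc-C brings the pool only to (2, 2, 6), and all the rest need more.
Pretend the grant happened; the run proc-F, proc-C goes as far as possible. Check, step by step:
  pool = (2, 2, 3)
  run proc-F (needs (1, 1, 3), free (2, 2, 3)); after release of (0, 0, 2) the pool is (2, 2, 5)
  run proc-C (needs (2, 2, 5), free (2, 2, 5)); after release of (0, 0, 1) the pool is (2, 2, 6)
  blocked: proc-G wants (2, 4, 2), pool (2, 2, 6) — not enough r1
  blocked: proc-B wants (1, 4, 4), pool (2, 2, 6) — not enough r1
  blocked: proc-A wants (1, 5, 6), pool (2, 2, 6) — not enough r1
  blocked: proc-H wants (1, 3, 1), pool (2, 2, 6) — not enough r1
Had the request been granted, proc-G, proc-B, proc-A and proc-H could never finish.


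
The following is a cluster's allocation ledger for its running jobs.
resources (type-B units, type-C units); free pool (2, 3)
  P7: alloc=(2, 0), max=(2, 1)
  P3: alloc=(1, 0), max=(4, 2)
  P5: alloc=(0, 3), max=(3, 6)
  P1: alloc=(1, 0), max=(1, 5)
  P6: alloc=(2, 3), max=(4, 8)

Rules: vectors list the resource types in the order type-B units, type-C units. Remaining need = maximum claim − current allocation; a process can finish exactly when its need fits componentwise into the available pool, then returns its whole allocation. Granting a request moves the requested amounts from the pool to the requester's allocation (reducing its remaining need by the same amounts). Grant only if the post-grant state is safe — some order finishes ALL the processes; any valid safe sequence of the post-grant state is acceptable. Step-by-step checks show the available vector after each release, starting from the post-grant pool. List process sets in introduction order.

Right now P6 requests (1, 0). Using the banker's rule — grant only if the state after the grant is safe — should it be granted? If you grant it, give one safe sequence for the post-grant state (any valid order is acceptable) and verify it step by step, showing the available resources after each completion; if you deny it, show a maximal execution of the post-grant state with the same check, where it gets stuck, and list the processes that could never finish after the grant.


GRANT: granting preserves safety; a valid post-grant sequence is P7, P5, P6, P1, P3.
Key observation: the grant leaves (1, 3) free — enough for P7, whose release restarts the cascade.
Step-by-step check of the post-grant state:
  pool = (1, 3)
  P7: need (0, 1) fits (1, 3); releases (2, 0), pool now (3, 3)
  P5: need (3, 3) fits (3, 3); releases (0, 3), pool now (3, 6)
  P6: need (1, 5) fits (3, 6); releases (3, 3), pool now (6, 9)
  P1: need (0, 5) fits (6, 9); releases (1, 0), pool now (7, 9)
  P3: need (3, 2) fits (7, 9); releases (1, 0), pool now (8, 9)


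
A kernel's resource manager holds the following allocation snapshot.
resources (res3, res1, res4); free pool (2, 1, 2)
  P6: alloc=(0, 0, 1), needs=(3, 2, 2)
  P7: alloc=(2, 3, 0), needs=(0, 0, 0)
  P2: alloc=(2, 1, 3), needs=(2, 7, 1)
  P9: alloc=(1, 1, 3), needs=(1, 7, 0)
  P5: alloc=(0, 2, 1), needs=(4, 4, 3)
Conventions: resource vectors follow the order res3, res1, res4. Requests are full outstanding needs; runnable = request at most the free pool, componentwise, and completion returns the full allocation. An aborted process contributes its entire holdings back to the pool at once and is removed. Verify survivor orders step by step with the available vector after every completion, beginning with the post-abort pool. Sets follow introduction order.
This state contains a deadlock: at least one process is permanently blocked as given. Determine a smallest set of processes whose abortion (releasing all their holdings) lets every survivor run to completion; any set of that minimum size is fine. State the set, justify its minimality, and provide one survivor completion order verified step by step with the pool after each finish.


The answer: abort P2.
Key observation: P9 had no path to completion before; after the abort of P2 ((2, 1, 3) returned), step 4 is where it fits.
Why nothing smaller works: aborting no one leaves the state deadlocked as given.
One survivor order: P6, P7, P5, P9. Step-by-step check (post-abort pool first):
  pool = (4, 2, 5)
  P6 needs (3, 2, 2) <= (4, 2, 5) -> finishes; pool += (0, 0, 1) = (4, 2, 6)
  P7 needs (0, 0, 0) <= (4, 2, 6) -> finishes; pool += (2, 3, 0) = (6, 5, 6)
  P5 needs (4, 4, 3) <= (6, 5, 6) -> finishes; pool += (0, 2, 1) = (6, 7, 7)
  P9 needs (1, 7, 0) <= (6, 7, 7) -> finishes; pool += (1, 1, 3) = (7, 8, 10)


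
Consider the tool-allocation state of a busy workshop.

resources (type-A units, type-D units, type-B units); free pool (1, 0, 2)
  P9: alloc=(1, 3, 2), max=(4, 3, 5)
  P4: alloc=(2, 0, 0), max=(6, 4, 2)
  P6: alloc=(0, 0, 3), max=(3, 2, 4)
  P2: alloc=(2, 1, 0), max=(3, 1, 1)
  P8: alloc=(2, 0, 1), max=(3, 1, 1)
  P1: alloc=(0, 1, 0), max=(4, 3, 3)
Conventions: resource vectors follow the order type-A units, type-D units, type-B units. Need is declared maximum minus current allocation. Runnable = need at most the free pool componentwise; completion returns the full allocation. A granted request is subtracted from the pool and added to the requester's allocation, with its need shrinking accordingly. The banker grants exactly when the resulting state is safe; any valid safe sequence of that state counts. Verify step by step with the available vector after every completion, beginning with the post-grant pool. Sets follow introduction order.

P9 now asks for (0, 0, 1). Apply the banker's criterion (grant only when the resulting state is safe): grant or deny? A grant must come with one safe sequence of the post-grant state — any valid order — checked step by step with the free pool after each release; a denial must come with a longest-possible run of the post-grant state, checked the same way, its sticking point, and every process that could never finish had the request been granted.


GRANT — the state after the grant stays safe, e.g. via P2, P8, P9, P4, P6, P1.
Key observation: the transfer keeps a workable pool ((1, 0, 1)); P2 starts the safe sequence.
Check on the post-grant state, step by step:
  pool = (1, 0, 1)
  P2: need (1, 0, 1) fits (1, 0, 1); releases (2, 1, 0), pool now (3, 1, 1)
  P8: need (1, 1, 0) fits (3, 1, 1); releases (2, 0, 1), pool now (5, 1, 2)
  P9: need (3, 0, 2) fits (5, 1, 2); releases (1, 3, 3), pool now (6, 4, 5)
  P4: need (4, 4, 2) fits (6, 4, 5); releases (2, 0, 0), pool now (8, 4, 5)
  P6: need (3, 2, 1) fits (8, 4, 5); releases (0, 0, 3), pool now (8, 4, 8)
  P1: need (4, 2, 3) fits (8, 4, 8); releases (0, 1, 0), pool now (8, 5, 8)


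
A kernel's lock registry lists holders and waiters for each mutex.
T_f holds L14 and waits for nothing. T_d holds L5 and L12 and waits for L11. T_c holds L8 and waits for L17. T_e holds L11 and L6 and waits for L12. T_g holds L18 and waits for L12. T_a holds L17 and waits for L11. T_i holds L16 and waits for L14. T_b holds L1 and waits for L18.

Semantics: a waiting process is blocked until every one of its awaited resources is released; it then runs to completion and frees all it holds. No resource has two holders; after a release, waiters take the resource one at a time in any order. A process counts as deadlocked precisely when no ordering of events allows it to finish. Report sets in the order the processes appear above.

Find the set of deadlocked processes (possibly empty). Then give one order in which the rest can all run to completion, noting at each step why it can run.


Deadlocked set: T_d, T_c, T_e, T_g, T_a and T_b.
Key observation: the waits loop around T_d -> T_e -> T_d with no way out; T_c, T_g, T_a and T_b wait into the deadlock from upstream.
A valid finishing order for the others: T_f, T_i.
Step-by-step check:
  T_f: no waits; runs immediately, freeing L14
  T_i: everything it awaited (L14) is free; runs, freeing L16


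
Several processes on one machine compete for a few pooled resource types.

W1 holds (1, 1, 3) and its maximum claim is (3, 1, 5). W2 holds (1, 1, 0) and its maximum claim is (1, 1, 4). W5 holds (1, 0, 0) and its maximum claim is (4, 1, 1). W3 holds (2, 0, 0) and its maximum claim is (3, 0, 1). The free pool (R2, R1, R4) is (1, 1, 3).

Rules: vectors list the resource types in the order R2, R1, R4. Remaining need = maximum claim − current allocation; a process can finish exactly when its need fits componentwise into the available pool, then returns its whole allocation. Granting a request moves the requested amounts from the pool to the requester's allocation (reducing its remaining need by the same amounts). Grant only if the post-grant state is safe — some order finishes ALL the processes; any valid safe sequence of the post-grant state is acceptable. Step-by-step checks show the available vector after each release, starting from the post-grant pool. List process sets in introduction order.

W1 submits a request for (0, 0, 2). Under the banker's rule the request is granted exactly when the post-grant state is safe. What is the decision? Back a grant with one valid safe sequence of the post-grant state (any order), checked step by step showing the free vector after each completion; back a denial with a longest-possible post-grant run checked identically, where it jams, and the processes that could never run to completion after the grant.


GRANT. The post-grant state is safe; one safe sequence: W3, W1, W2, W5.
Key observation: with (1, 1, 1) left after the transfer, W3 can run at once — the state stays safe.
Check on the post-grant state, step by step:
  pool = (1, 1, 1)
  W3: need (1, 0, 1) fits (1, 1, 1); releases (2, 0, 0), pool now (3, 1, 1)
  W1: need (2, 0, 0) fits (3, 1, 1); releases (1, 1, 5), pool now (4, 2, 6)
  W2: need (0, 0, 4) fits (4, 2, 6); releases (1, 1, 0), pool now (5, 3, 6)
  W5: need (3, 1, 1) fits (5, 3, 6); releases (1, 0, 0), pool now (6, 3, 6)


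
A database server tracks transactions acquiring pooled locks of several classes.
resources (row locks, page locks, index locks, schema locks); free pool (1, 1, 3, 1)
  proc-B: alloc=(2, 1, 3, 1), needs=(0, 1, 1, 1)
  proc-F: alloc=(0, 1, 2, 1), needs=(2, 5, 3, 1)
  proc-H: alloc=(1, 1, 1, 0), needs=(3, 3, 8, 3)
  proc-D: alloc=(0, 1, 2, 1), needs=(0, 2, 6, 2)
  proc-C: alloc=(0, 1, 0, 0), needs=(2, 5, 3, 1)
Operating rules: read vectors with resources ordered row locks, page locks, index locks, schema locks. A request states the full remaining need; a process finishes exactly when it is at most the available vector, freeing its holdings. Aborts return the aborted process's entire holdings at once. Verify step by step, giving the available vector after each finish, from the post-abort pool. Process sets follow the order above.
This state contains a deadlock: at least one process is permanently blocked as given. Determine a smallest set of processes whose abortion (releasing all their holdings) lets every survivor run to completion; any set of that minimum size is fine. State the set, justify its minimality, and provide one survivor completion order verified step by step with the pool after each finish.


Abort proc-F.
Key observation: aborting proc-F returns (0, 1, 2, 1), and proc-C — hopeless before — runs at step 4 with the returned capacity in the pool.
Minimality: the empty abort set fails — the state is deadlocked as it stands.
Survivors finish in the order: proc-B, proc-D, proc-H, proc-C. Walking it through (pool after the aborts first):
  pool = (1, 2, 5, 2)
  run proc-B (needs (0, 1, 1, 1), free (1, 2, 5, 2)); after release of (2, 1, 3, 1) the pool is (3, 3, 8, 3)
  run proc-D (needs (0, 2, 6, 2), free (3, 3, 8, 3)); after release of (0, 1, 2, 1) the pool is (3, 4, 10, 4)
  run proc-H (needs (3, 3, 8, 3), free (3, 4, 10, 4)); after release of (1, 1, 1, 0) the pool is (4, 5, 11, 4)
  run proc-C (needs (2, 5, 3, 1), free (4, 5, 11, 4)); after release of (0, 1, 0, 0) the pool is (4, 6, 11, 4)


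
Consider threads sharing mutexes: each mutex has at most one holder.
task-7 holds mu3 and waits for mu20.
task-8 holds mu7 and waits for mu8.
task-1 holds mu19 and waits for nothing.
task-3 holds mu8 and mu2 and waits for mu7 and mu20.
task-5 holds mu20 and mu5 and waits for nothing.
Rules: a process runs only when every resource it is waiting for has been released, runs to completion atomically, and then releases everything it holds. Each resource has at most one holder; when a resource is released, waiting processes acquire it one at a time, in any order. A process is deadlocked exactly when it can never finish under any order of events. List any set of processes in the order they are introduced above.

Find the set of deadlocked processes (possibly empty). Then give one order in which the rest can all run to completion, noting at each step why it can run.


Deadlocked set: task-8 and task-3.
Key observation: the cycle task-8 -> task-3 -> task-8 can never break — each member waits on the next; no other process is dragged down with it.
The rest can finish in the order task-5, task-1, task-7.
Check, step by step:
  task-5: no waits; runs immediately, freeing mu20 and mu5
  task-1: no waits; runs immediately, freeing mu19
  task-7: everything it awaited (mu20) is free; runs, freeing mu3


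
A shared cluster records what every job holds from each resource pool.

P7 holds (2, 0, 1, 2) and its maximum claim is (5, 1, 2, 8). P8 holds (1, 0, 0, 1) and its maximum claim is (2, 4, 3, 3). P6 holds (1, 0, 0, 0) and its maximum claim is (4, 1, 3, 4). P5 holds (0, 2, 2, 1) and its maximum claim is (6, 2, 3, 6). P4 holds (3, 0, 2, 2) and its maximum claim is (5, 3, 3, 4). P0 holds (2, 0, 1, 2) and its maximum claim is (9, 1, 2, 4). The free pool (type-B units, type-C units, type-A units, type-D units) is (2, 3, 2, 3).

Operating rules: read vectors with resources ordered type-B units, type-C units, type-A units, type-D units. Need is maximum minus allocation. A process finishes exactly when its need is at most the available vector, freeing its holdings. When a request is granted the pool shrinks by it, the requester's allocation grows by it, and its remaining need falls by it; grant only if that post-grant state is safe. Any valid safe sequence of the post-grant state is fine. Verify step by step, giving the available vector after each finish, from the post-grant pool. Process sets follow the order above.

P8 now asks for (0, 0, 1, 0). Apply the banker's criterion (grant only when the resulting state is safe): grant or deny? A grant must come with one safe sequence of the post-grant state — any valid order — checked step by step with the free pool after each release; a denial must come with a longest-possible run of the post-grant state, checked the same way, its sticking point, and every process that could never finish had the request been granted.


GRANT: granting preserves safety; a valid post-grant sequence is P4, P6, P5, P8, P0, P7.
Key observation: with (2, 3, 1, 3) left after the transfer, P4 can run at once — the state stays safe.
Check on the post-grant state, step by step:
  pool = (2, 3, 1, 3)
  P4: need (2, 3, 1, 2) fits (2, 3, 1, 3); releases (3, 0, 2, 2), pool now (5, 3, 3, 5)
  P6: need (3, 1, 3, 4) fits (5, 3, 3, 5); releases (1, 0, 0, 0), pool now (6, 3, 3, 5)
  P5: need (6, 0, 1, 5) fits (6, 3, 3, 5); releases (0, 2, 2, 1), pool now (6, 5, 5, 6)
  P8: need (1, 4, 2, 2) fits (6, 5, 5, 6); releases (1, 0, 1, 1), pool now (7, 5, 6, 7)
  P0: need (7, 1, 1, 2) fits (7, 5, 6, 7); releases (2, 0, 1, 2), pool now (9, 5, 7, 9)
  P7: need (3, 1, 1, 6) fits (9, 5, 7, 9); releases (2, 0, 1, 2), pool now (11, 5, 8, 11)


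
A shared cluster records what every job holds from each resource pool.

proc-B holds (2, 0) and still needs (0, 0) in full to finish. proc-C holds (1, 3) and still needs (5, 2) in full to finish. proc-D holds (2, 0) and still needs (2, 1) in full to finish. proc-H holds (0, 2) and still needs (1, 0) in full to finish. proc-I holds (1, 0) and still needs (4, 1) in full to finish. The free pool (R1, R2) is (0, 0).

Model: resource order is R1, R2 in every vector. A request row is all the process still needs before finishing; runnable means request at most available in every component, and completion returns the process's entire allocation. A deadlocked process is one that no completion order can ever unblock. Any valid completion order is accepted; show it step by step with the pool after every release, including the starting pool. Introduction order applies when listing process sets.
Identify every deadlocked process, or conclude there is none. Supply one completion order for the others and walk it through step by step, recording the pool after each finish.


No process is deadlocked.
Key observation: proc-B leads a chain of completions in which each release enables another process.
One completion order for the rest: proc-B, proc-H, proc-D, proc-I, proc-C. Check, step by step:
  pool = (0, 0)
  run proc-B (needs (0, 0), free (0, 0)); after release of (2, 0) the pool is (2, 0)
  run proc-H (needs (1, 0), free (2, 0)); after release of (0, 2) the pool is (2, 2)
  run proc-D (needs (2, 1), free (2, 2)); after release of (2, 0) the pool is (4, 2)
  run proc-I (needs (4, 1), free (4, 2)); after release of (1, 0) the pool is (5, 2)
  run proc-C (needs (5, 2), free (5, 2)); after release of (1, 3) the pool is (6, 5)


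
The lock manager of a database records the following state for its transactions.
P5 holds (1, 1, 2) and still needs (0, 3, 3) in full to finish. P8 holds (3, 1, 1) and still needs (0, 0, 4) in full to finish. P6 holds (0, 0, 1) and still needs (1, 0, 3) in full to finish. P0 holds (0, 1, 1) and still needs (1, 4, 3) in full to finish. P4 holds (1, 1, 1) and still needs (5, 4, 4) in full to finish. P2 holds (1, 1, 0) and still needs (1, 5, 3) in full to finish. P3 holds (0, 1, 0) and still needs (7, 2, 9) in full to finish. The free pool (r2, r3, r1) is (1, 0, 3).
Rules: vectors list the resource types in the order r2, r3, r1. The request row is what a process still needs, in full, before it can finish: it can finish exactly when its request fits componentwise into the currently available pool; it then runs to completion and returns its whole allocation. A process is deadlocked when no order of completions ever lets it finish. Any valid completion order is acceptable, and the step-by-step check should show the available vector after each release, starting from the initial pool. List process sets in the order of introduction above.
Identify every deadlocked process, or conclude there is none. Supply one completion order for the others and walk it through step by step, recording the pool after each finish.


Deadlocked: P5, P0, P4, P2 and P3.
Key observation: after P6, P8 complete, (4, 1, 5) is the best the pool ever gets, yet each leftover process wants more r3.
The rest can finish in the order P6, P8. Verifying each step:
  pool = (1, 0, 3)
  P6 needs (1, 0, 3) <= (1, 0, 3) -> finishes; pool += (0, 0, 1) = (1, 0, 4)
  P8 needs (0, 0, 4) <= (1, 0, 4) -> finishes; pool += (3, 1, 1) = (4, 1, 5)
None of the blocked processes ever fits:
  P5 cannot run: need (0, 3, 3) vs free (4, 1, 5) (insufficient r3)
  P0 cannot run: need (1, 4, 3) vs free (4, 1, 5) (insufficient r3)
  P4 cannot run: need (5, 4, 4) vs free (4, 1, 5) (insufficient r2 and r3)
  P2 cannot run: need (1, 5, 3) vs free (4, 1, 5) (insufficient r3)
  P3 cannot run: need (7, 2, 9) vs free (4, 1, 5) (insufficient r2, r3 and r1)


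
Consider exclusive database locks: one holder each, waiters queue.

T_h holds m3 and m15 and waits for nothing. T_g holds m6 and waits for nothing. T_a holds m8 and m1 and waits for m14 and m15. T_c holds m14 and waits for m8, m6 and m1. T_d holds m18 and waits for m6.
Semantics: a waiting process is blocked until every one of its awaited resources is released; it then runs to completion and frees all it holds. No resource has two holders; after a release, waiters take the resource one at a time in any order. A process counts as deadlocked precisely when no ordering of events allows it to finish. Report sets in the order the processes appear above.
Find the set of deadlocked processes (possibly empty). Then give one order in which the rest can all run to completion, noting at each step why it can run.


Deadlocked: T_a and T_c.
Key observation: the knot is the closed ring of waits T_a -> T_c -> T_a; no other process is dragged down with it.
The rest can finish in the order T_g, T_h, T_d.
Verifying each step:
  T_g waits on nothing -> runs at once and releases m6
  T_h waits on nothing -> runs at once and releases m3 and m15
  run T_d (all its waits — m6 — are resolved); releases m18


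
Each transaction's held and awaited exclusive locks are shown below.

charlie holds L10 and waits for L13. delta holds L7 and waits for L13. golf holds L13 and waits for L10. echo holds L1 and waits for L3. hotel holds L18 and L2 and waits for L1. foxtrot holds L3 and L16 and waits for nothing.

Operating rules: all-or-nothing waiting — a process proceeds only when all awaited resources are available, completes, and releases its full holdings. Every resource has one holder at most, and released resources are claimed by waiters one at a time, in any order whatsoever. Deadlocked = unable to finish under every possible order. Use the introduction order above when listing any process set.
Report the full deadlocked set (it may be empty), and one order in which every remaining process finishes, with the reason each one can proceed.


Deadlocked: charlie, delta and golf.
Key observation: the knot is the closed ring of waits charlie -> golf -> charlie; delta waits into the deadlock from upstream.
One completion order for the rest: foxtrot, echo, hotel.
Verifying each step:
  foxtrot waits on nothing -> runs at once and releases L3 and L16
  run echo (all its waits — L3 — are resolved); releases L1
  run hotel (all its waits — L1 — are resolved); releases L18 and L2


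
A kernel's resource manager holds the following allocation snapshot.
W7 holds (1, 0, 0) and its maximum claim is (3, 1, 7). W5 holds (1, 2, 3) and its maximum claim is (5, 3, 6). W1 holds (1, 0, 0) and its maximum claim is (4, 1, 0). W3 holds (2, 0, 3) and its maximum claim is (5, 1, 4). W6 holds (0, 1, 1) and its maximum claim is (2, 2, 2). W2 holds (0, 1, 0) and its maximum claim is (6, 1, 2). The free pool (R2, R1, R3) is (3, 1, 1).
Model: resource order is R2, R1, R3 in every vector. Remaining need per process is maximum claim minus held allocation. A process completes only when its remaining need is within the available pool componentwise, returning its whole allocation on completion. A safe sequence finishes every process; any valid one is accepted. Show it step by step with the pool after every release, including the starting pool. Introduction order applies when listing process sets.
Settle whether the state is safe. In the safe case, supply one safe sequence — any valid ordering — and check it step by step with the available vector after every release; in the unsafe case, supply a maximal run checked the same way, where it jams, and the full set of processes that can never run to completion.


SAFE. One safe sequence: W1, W3, W5, W6, W7, W2.
Key observation: the first exact fit in this order is W1 — it needs (3, 1, 0) with (3, 1, 1) free, meeting a requested resource to the last unit.
Check, step by step:
  pool = (3, 1, 1)
  W1 needs (3, 1, 0) <= (3, 1, 1) -> finishes; pool += (1, 0, 0) = (4, 1, 1)
  W3 needs (3, 1, 1) <= (4, 1, 1) -> finishes; pool += (2, 0, 3) = (6, 1, 4)
  W5 needs (4, 1, 3) <= (6, 1, 4) -> finishes; pool += (1, 2, 3) = (7, 3, 7)
  W6 needs (2, 1, 1) <= (7, 3, 7) -> finishes; pool += (0, 1, 1) = (7, 4, 8)
  W7 needs (2, 1, 7) <= (7, 4, 8) -> finishes; pool += (1, 0, 0) = (8, 4, 8)
  W2 needs (6, 0, 2) <= (8, 4, 8) -> finishes; pool += (0, 1, 0) = (8, 5, 8)


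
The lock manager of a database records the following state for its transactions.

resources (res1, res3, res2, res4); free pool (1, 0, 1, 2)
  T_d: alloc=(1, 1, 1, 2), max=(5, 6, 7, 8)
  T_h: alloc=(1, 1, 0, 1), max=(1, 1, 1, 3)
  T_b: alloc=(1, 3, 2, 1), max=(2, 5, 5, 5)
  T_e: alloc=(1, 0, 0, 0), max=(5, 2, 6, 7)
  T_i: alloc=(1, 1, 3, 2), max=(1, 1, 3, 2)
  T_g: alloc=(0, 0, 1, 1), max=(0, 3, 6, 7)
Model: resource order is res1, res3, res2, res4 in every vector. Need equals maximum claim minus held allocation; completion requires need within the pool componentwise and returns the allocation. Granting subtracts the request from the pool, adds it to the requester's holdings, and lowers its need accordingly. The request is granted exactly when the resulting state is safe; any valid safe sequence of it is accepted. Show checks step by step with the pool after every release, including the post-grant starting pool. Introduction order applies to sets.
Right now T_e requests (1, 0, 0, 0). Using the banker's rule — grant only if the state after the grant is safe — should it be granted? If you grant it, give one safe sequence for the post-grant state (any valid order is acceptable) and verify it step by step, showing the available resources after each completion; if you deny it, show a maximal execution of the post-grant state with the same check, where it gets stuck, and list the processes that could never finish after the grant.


GRANT. The post-grant state is safe; one safe sequence: T_i, T_h, T_b, T_g, T_e, T_d.
Key observation: after the grant the pool drops to (0, 0, 1, 2), which still lets T_i finish first and unwind the rest.
Step-by-step check of the post-grant state:
  pool = (0, 0, 1, 2)
  T_i: need (0, 0, 0, 0) fits (0, 0, 1, 2); releases (1, 1, 3, 2), pool now (1, 1, 4, 4)
  T_h: need (0, 0, 1, 2) fits (1, 1, 4, 4); releases (1, 1, 0, 1), pool now (2, 2, 4, 5)
  T_b: need (1, 2, 3, 4) fits (2, 2, 4, 5); releases (1, 3, 2, 1), pool now (3, 5, 6, 6)
  T_g: need (0, 3, 5, 6) fits (3, 5, 6, 6); releases (0, 0, 1, 1), pool now (3, 5, 7, 7)
  T_e: need (3, 2, 6, 7) fits (3, 5, 7, 7); releases (2, 0, 0, 0), pool now (5, 5, 7, 7)
  T_d: need (4, 5, 6, 6) fits (5, 5, 7, 7); releases (1, 1, 1, 2), pool now (6, 6, 8, 9)


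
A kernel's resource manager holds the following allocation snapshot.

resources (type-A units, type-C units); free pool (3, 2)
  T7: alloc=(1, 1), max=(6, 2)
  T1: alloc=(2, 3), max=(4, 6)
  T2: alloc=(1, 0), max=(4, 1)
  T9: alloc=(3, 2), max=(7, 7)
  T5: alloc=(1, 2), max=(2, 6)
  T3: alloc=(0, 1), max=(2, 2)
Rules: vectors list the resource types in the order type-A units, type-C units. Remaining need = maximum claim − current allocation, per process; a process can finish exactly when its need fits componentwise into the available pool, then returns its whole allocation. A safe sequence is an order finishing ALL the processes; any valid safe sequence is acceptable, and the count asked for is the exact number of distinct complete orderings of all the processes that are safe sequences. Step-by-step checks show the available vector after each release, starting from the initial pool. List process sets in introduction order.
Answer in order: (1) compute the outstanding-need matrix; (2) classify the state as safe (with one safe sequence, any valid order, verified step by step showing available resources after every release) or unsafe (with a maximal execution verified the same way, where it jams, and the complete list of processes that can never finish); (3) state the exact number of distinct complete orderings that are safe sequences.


(1) Remaining need (order type-A units, type-C units):
  T7: (5, 1)
  T1: (2, 3)
  T2: (3, 1)
  T9: (4, 5)
  T5: (1, 4)
  T3: (2, 1)
(2) SAFE, for example via the order T3, T2, T1, T5, T9, T7.
Key observation: at T2 the run first touches a limit — (3, 1) against (3, 3), exact on a resource it actually requests.
Verifying each step:
  pool = (3, 2)
  T3: need (2, 1) fits (3, 2); releases (0, 1), pool now (3, 3)
  T2: need (3, 1) fits (3, 3); releases (1, 0), pool now (4, 3)
  T1: need (2, 3) fits (4, 3); releases (2, 3), pool now (6, 6)
  T5: need (1, 4) fits (6, 6); releases (1, 2), pool now (7, 8)
  T9: need (4, 5) fits (7, 8); releases (3, 2), pool now (10, 10)
  T7: need (5, 1) fits (10, 10); releases (1, 1), pool now (11, 11)
(3) The exact count: 36 of the possible complete orderings are safe sequences.


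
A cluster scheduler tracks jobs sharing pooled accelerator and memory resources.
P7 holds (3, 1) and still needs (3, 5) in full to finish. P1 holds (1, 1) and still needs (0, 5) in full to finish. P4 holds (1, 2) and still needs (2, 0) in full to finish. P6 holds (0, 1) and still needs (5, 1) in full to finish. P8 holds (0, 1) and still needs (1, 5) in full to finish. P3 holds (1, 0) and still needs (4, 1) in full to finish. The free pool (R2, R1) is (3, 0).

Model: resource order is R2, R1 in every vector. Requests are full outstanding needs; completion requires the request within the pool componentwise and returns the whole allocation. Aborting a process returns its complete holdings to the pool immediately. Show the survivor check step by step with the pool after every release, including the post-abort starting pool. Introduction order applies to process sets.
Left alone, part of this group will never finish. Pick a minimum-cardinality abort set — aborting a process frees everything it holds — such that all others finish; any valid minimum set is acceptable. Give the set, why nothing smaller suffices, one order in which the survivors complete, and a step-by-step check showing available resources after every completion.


The answer: abort P7 and P1.
Key observation: no ordering could ever have run P8 before the abort of P7 and P1; with (4, 2) back in the pool it fits at step 4.
No one abort is enough; case by case: P7 alone leaves P1 blocked (short on R1); P1 alone leaves P7 blocked (short on R1); P4 alone leaves P7 blocked (short on R1); P6 alone leaves P7 blocked (short on R1); P8 alone leaves P7 blocked (short on R1); P3 alone leaves P7 blocked (short on R1).
Survivors finish in the order: P4, P3, P6, P8. Walking it through (pool after the aborts first):
  pool = (7, 2)
  P4: need (2, 0) fits (7, 2); releases (1, 2), pool now (8, 4)
  P3: need (4, 1) fits (8, 4); releases (1, 0), pool now (9, 4)
  P6: need (5, 1) fits (9, 4); releases (0, 1), pool now (9, 5)
  P8: need (1, 5) fits (9, 5); releases (0, 1), pool now (9, 6)
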